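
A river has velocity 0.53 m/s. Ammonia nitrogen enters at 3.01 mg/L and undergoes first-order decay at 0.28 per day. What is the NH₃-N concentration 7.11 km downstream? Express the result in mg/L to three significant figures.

2.88 mg/L

Travel time t = 7.11 km / 0.53 m/s = 7110/0.53 = 1.342e+04 s = 0.1553 d.
First-order decay: C = 3.01·exp(−0.28·0.1553) = 3.01·0.9575 = 2.882 mg/L.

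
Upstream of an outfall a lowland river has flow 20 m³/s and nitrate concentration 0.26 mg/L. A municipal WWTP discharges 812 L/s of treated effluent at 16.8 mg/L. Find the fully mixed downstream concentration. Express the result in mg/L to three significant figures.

0.905 mg/L

812 L/s = 0.812 m³/s.
Conservation of mass across the mixing zone: C = (0.812·16.8 + 20·0.26) / (0.812 + 20) = 18.84/20.81 = 0.9053 mg/L.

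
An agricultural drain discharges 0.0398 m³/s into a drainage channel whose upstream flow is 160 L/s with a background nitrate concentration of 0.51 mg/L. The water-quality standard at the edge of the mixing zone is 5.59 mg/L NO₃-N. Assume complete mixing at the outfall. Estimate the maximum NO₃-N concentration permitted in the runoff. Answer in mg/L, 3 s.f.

26.0 mg/L

160 L/s = 0.16 m³/s.
Mass balance: 5.59·0.1998 = 0.0398·Cₑ + 0.16·0.51.
Cₑ = (1.117 − 0.0816) / 0.0398 = 26.01 mg/L.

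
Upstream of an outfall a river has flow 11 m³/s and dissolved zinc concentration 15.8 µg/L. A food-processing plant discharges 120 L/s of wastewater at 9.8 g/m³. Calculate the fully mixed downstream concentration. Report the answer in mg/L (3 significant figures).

0.121 mg/L

120 L/s = 0.12 m³/s.
15.8 µg/L = 0.0158 mg/L.
By mass balance at complete mixing, C = (0.12·9.8 + 11·0.0158) / (0.12 + 11) = 1.35/11.12 = 0.1214 mg/L.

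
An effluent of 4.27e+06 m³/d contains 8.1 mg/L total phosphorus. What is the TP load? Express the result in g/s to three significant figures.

4.27e+06 m³/d = 49.42 m³/s.
Mass flux = Q·C = 49.42 m³/s × 8.1 g/m³ = 400.3 g/s.

400 g/s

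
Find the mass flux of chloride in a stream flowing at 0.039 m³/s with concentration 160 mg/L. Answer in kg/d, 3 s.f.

539 kg/d

Mass flux = Q·C = 0.039 m³/s × 160 g/m³ = 6.24 g/s.
= 6.24 g/s × 86.4 = 539.1 kg/d.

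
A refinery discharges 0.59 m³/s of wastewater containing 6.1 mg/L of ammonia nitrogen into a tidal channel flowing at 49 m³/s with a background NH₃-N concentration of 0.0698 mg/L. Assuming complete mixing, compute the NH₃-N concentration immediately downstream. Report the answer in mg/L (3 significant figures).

0.142 mg/L

Conservation of mass across the mixing zone: C = (0.59·6.1 + 49·0.0698) / (0.59 + 49) = 7.019/49.59 = 0.1415 mg/L.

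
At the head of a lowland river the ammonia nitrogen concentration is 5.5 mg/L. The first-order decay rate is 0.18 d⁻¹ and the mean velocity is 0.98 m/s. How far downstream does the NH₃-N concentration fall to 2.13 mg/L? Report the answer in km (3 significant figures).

446 km

From C = C₀·e^(−kt), t = ln(C₀/C)/k = ln(5.5/2.13)/0.18 = 0.9486/0.18 = 5.27 d.
Distance = v·t = 0.98 m/s × 4.553e+05 s = 4.462e+05 m = 446.2 km.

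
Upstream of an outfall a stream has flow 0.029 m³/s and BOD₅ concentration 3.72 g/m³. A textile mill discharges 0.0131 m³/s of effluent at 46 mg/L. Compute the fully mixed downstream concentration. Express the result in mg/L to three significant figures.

Conservation of mass across the mixing zone: C = (0.0131·46 + 0.029·3.72) / (0.0131 + 0.029) = 0.7105/0.0421 = 16.88 mg/L.

16.9 mg/L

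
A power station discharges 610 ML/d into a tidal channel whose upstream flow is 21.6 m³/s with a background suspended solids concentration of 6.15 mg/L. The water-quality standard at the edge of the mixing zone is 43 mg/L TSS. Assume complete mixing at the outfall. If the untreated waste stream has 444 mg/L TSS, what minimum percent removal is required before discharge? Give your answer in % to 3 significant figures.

64.9 %

610 ML/d = 7.06 m³/s.
Mass balance: 43·28.66 = 7.06·Cₑ + 21.6·6.15.
Cₑ = (1232 − 132.8) / 7.06 = 155.7 mg/L.
Required removal = 1 − 155.7/444 = 64.92 %.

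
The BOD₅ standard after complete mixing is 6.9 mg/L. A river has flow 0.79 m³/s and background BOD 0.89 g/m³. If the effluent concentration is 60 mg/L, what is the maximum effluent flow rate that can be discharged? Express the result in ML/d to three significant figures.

Mass balance at complete mixing: C_std·(Q_w + Q_r) = Q_w·C_e + Q_r·C_b.
Rearranging, Q_w = Q_r·(C_std − C_b)/(C_e − C_std) = 0.79·(6.9 − 0.89) / (60 − 6.9) = 0.08941 m³/s.
= 7.725 ML/d.

7.73 ML/d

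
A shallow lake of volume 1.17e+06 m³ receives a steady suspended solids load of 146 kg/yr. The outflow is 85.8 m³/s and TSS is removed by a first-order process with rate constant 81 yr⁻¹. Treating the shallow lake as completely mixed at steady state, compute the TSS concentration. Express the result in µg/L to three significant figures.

0.0521 µg/L

Outflow Q = 85.8 m³/s × 3.156e+07 s/yr = 2.708e+09 m³/yr.
Steady-state CSTR mass balance: W = Q·C + k·V·C, so C = W/(Q + kV).
Q + kV = 2.708e+09 + 81·1.17e+06 = 2.802e+09 m³/yr.
C = 146/2.802e+09 = 5.21e-08 kg/m³ = 5.21e-05 mg/L = 0.0521 µg/L.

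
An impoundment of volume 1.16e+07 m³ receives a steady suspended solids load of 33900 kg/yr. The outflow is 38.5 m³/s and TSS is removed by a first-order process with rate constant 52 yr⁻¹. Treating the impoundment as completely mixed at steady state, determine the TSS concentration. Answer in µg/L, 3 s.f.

Outflow Q = 38.5 m³/s × 3.156e+07 s/yr = 1.215e+09 m³/yr.
Steady-state CSTR mass balance: W = Q·C + k·V·C, so C = W/(Q + kV).
Q + kV = 1.215e+09 + 52·1.16e+07 = 1.818e+09 m³/yr.
C = 33900/1.818e+09 = 1.865e-05 kg/m³ = 0.01865 mg/L = 18.65 µg/L.

18.6 µg/L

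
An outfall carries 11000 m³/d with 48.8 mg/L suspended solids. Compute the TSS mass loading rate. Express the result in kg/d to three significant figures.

11000 m³/d = 0.1273 m³/s.
Mass flux = Q·C = 0.1273 m³/s × 48.8 g/m³ = 6.213 g/s.
= 6.213 g/s × 86.4 = 536.8 kg/d.

537 kg/d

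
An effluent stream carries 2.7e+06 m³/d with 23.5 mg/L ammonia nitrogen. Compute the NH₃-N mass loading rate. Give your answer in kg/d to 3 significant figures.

2.7e+06 m³/d = 31.25 m³/s.
Mass flux = Q·C = 31.25 m³/s × 23.5 g/m³ = 734.4 g/s.
= 734.4 g/s × 86.4 = 6.345e+04 kg/d.

63500 kg/d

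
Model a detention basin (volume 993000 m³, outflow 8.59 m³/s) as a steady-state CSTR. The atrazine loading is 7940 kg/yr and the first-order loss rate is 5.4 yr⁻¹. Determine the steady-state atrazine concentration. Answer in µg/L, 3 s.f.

Outflow Q = 8.59 m³/s × 3.156e+07 s/yr = 2.711e+08 m³/yr.
Steady-state CSTR mass balance: W = Q·C + k·V·C, so C = W/(Q + kV).
Q + kV = 2.711e+08 + 5.4·993000 = 2.764e+08 m³/yr.
C = 7940/2.764e+08 = 2.872e-05 kg/m³ = 0.02872 mg/L = 28.72 µg/L.

28.7 µg/L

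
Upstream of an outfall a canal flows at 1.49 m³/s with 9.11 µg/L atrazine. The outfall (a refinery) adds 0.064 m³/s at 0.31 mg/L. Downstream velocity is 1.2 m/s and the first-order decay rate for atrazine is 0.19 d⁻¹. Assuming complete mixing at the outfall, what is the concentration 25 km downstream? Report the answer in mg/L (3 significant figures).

0.0205 mg/L

9.11 µg/L = 0.00911 mg/L.
After complete mixing, C₀ = (0.064·0.31 + 1.49·0.00911) / 1.554 = 0.0215 mg/L.
Travel time t = 2.5e+04 m / 1.2 m/s = 2.083e+04 s = 0.2411 d.
C = 0.0215·exp(−0.19·0.2411) = 0.0215·0.9552 = 0.02054 mg/L.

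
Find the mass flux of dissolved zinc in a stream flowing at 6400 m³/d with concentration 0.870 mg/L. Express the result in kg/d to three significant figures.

6400 m³/d = 0.07407 m³/s.
Mass flux = Q·C = 0.07407 m³/s × 0.87 g/m³ = 0.06444 g/s.
= 0.06444 g/s × 86.4 = 5.568 kg/d.

5.57 kg/d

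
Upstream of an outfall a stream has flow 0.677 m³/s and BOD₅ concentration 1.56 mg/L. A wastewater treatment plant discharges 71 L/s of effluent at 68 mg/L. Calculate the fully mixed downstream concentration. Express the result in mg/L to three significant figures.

7.87 mg/L

71 L/s = 0.071 m³/s.
By mass balance at complete mixing, C = (0.071·68 + 0.677·1.56) / (0.071 + 0.677) = 5.884/0.748 = 7.866 mg/L.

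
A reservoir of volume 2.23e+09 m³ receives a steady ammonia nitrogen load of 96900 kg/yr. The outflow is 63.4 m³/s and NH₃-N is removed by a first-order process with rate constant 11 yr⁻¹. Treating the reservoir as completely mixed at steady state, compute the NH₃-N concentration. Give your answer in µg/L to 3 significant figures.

Outflow Q = 63.4 m³/s × 3.156e+07 s/yr = 2.001e+09 m³/yr.
Steady-state CSTR mass balance: W = Q·C + k·V·C, so C = W/(Q + kV).
Q + kV = 2.001e+09 + 11·2.23e+09 = 2.653e+10 m³/yr.
C = 96900/2.653e+10 = 3.652e-06 kg/m³ = 0.003652 mg/L = 3.652 µg/L.

3.65 µg/L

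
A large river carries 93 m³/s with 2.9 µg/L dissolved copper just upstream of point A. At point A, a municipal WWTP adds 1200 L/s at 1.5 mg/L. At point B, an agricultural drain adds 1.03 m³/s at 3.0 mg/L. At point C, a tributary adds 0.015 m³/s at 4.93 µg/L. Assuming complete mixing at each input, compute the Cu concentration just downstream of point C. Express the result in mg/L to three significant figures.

0.0542 mg/L

2.9 µg/L = 0.0029 mg/L.
1200 L/s = 1.2 m³/s.
After input A: C = (93·0.0029 + 1.2·1.5) / 94.2 = 0.02197 mg/L.
After input B: C = (94.2·0.02197 + 1.03·3) / 95.23 = 0.05418 mg/L.
4.93 µg/L = 0.00493 mg/L.
After input C: C = (95.23·0.05418 + 0.015·0.00493) / 95.25 = 0.05417 mg/L.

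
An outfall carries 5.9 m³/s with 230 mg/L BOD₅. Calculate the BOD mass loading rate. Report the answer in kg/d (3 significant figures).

117000 kg/d

Mass flux = Q·C = 5.9 m³/s × 230 g/m³ = 1357 g/s.
= 1357 g/s × 86.4 = 1.172e+05 kg/d.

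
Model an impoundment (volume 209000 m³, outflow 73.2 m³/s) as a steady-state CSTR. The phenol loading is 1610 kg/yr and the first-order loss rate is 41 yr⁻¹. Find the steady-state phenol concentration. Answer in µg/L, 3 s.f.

Outflow Q = 73.2 m³/s × 3.156e+07 s/yr = 2.31e+09 m³/yr.
Steady-state CSTR mass balance: W = Q·C + k·V·C, so C = W/(Q + kV).
Q + kV = 2.31e+09 + 41·209000 = 2.319e+09 m³/yr.
C = 1610/2.319e+09 = 6.944e-07 kg/m³ = 0.0006944 mg/L = 0.6944 µg/L.

0.694 µg/L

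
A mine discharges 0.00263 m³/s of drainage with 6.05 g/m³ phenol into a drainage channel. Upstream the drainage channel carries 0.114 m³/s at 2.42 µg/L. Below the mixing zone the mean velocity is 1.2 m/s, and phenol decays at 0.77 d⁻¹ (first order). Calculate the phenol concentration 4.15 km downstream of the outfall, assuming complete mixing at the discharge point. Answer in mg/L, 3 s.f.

2.42 µg/L = 0.00242 mg/L.
After complete mixing, C₀ = (0.00263·6.05 + 0.114·0.00242) / 0.1166 = 0.1388 mg/L.
Travel time t = 4150 m / 1.2 m/s = 3458 s = 0.04003 d.
C = 0.1388·exp(−0.77·0.04003) = 0.1388·0.9696 = 0.1346 mg/L.

0.135 mg/L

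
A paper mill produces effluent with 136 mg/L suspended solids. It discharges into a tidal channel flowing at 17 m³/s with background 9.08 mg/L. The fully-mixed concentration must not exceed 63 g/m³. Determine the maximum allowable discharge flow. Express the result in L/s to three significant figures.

Mass balance at complete mixing: C_std·(Q_w + Q_r) = Q_w·C_e + Q_r·C_b.
Rearranging, Q_w = Q_r·(C_std − C_b)/(C_e − C_std) = 17·(63 − 9.08) / (136 − 63) = 12.56 m³/s.
= 1.256e+04 L/s.

12600 L/s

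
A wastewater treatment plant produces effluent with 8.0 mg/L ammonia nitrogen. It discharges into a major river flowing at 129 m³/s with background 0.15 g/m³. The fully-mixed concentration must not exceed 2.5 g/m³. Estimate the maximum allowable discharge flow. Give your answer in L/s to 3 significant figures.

55100 L/s

Mass balance at complete mixing: C_std·(Q_w + Q_r) = Q_w·C_e + Q_r·C_b.
Rearranging, Q_w = Q_r·(C_std − C_b)/(C_e − C_std) = 129·(2.5 − 0.15) / (8 − 2.5) = 55.12 m³/s.
= 5.512e+04 L/s.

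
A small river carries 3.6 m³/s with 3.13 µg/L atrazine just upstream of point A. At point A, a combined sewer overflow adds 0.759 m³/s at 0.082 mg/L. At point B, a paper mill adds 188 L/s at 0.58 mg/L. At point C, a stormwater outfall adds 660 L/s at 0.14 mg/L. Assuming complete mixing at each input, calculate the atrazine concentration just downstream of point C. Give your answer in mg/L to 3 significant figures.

0.0528 mg/L

3.13 µg/L = 0.00313 mg/L.
After input A: C = (3.6·0.00313 + 0.759·0.082) / 4.359 = 0.01686 mg/L.
188 L/s = 0.188 m³/s.
After input B: C = (4.359·0.01686 + 0.188·0.58) / 4.547 = 0.04015 mg/L.
660 L/s = 0.66 m³/s.
After input C: C = (4.547·0.04015 + 0.66·0.14) / 5.207 = 0.0528 mg/L.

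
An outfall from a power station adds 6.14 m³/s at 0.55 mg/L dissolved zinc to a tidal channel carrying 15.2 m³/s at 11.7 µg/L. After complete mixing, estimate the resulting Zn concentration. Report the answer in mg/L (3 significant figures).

0.167 mg/L

11.7 µg/L = 0.0117 mg/L.
Conservation of mass across the mixing zone: C = (6.14·0.55 + 15.2·0.0117) / (6.14 + 15.2) = 3.555/21.34 = 0.1666 mg/L.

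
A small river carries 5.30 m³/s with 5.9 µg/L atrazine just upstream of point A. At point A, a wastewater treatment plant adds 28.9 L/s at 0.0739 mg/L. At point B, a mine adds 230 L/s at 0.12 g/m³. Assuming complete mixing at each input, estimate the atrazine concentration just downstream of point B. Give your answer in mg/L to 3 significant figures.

0.0110 mg/L

5.9 µg/L = 0.0059 mg/L.
28.9 L/s = 0.0289 m³/s.
After input A: C = (5.3·0.0059 + 0.0289·0.0739) / 5.329 = 0.006269 mg/L.
230 L/s = 0.23 m³/s.
After input B: C = (5.329·0.006269 + 0.23·0.12) / 5.559 = 0.01097 mg/L.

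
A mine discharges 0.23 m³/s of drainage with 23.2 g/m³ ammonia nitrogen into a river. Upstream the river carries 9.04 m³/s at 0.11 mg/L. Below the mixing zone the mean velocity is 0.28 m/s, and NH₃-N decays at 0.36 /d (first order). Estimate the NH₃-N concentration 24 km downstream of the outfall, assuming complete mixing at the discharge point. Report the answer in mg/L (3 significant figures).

After complete mixing, C₀ = (0.23·23.2 + 9.04·0.11) / 9.27 = 0.6829 mg/L.
Travel time t = 2.4e+04 m / 0.28 m/s = 8.571e+04 s = 0.9921 d.
C = 0.6829·exp(−0.36·0.9921) = 0.6829·0.6997 = 0.4778 mg/L.

0.478 mg/L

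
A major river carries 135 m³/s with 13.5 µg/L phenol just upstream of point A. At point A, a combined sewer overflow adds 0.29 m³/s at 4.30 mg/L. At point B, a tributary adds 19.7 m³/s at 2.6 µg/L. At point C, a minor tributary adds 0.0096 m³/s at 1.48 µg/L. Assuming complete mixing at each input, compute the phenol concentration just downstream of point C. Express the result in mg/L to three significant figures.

0.0201 mg/L

13.5 µg/L = 0.0135 mg/L.
After input A: C = (135·0.0135 + 0.29·4.3) / 135.3 = 0.02269 mg/L.
2.6 µg/L = 0.0026 mg/L.
After input B: C = (135.3·0.02269 + 19.7·0.0026) / 155 = 0.02013 mg/L.
1.48 µg/L = 0.00148 mg/L.
After input C: C = (155·0.02013 + 0.0096·0.00148) / 155 = 0.02013 mg/L.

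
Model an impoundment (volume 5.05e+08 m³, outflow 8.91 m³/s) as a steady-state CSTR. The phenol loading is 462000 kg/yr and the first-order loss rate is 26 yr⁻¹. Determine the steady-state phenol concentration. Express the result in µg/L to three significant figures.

34.4 µg/L

Outflow Q = 8.91 m³/s × 3.156e+07 s/yr = 2.812e+08 m³/yr.
Steady-state CSTR mass balance: W = Q·C + k·V·C, so C = W/(Q + kV).
Q + kV = 2.812e+08 + 26·5.05e+08 = 1.341e+10 m³/yr.
C = 462000/1.341e+10 = 3.445e-05 kg/m³ = 0.03445 mg/L = 34.45 µg/L.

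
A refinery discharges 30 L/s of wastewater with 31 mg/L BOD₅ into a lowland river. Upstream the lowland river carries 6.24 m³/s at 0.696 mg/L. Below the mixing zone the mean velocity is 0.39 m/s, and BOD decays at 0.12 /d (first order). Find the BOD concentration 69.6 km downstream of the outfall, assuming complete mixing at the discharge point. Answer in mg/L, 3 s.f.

30 L/s = 0.03 m³/s.
After complete mixing, C₀ = (0.03·31 + 6.24·0.696) / 6.27 = 0.841 mg/L.
Travel time t = 6.96e+04 m / 0.39 m/s = 1.785e+05 s = 2.066 d.
C = 0.841·exp(−0.12·2.066) = 0.841·0.7805 = 0.6564 mg/L.

0.656 mg/L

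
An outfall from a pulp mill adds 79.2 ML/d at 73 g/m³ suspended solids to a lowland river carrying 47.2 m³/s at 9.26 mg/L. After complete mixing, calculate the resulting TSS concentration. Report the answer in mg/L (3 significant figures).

10.5 mg/L

79.2 ML/d = 0.9167 m³/s.
Conservation of mass across the mixing zone: C = (0.9167·73 + 47.2·9.26) / (0.9167 + 47.2) = 504/48.12 = 10.47 mg/L.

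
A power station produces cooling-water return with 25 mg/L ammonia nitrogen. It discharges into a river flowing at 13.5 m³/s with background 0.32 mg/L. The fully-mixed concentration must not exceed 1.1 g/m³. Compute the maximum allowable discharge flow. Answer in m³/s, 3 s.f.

0.441 m³/s

Mass balance at complete mixing: C_std·(Q_w + Q_r) = Q_w·C_e + Q_r·C_b.
Rearranging, Q_w = Q_r·(C_std − C_b)/(C_e − C_std) = 13.5·(1.1 − 0.32) / (25 − 1.1) = 0.4406 m³/s.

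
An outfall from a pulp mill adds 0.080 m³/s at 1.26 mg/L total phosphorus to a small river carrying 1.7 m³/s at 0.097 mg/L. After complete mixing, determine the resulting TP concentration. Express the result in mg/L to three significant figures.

0.149 mg/L

Flow-weighted mixing gives C = (0.08·1.26 + 1.7·0.097) / (0.08 + 1.7) = 0.2657/1.78 = 0.1493 mg/L.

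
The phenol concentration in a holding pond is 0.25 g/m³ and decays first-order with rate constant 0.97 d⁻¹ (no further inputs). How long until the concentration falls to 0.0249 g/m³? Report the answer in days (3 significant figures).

t = ln(C₀/C)/k = ln(0.25/0.0249)/0.97 = 2.307/0.97 = 2.378 d.

2.38 d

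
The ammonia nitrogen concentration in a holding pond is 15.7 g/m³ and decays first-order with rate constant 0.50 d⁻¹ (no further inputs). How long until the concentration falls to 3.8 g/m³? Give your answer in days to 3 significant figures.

2.84 d

t = ln(C₀/C)/k = ln(15.7/3.8)/0.50 = 1.419/0.50 = 2.837 d.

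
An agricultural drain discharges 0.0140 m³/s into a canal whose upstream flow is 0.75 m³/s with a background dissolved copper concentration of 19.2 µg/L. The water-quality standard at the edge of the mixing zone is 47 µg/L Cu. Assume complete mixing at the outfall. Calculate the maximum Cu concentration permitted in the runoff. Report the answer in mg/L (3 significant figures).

1.54 mg/L

19.2 µg/L = 0.0192 mg/L.
47 µg/L = 0.047 mg/L.
Mass balance: 0.047·0.764 = 0.014·Cₑ + 0.75·0.0192.
Cₑ = (0.03591 − 0.0144) / 0.014 = 1.536 mg/L.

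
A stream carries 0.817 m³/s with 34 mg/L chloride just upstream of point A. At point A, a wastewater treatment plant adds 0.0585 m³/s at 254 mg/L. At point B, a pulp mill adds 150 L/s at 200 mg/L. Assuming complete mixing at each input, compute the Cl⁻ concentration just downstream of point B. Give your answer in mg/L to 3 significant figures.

After input A: C = (0.817·34 + 0.0585·254) / 0.8755 = 48.7 mg/L.
150 L/s = 0.15 m³/s.
After input B: C = (0.8755·48.7 + 0.15·200) / 1.025 = 70.83 mg/L.

70.8 mg/L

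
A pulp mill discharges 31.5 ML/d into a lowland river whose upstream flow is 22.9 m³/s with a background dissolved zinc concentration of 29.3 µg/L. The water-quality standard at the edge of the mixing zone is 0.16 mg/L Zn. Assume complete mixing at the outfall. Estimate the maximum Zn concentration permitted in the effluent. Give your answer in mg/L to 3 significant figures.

8.37 mg/L

31.5 ML/d = 0.3646 m³/s.
29.3 µg/L = 0.0293 mg/L.
Mass balance: 0.16·23.26 = 0.3646·Cₑ + 22.9·0.0293.
Cₑ = (3.722 − 0.671) / 0.3646 = 8.369 mg/L.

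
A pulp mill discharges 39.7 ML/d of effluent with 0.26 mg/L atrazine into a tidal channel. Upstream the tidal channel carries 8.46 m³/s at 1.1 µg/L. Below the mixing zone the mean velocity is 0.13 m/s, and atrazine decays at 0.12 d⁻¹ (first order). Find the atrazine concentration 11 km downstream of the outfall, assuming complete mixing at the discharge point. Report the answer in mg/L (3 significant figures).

0.0128 mg/L

39.7 ML/d = 0.4595 m³/s.
1.1 µg/L = 0.0011 mg/L.
After complete mixing, C₀ = (0.4595·0.26 + 8.46·0.0011) / 8.919 = 0.01444 mg/L.
Travel time t = 1.1e+04 m / 0.13 m/s = 8.462e+04 s = 0.9793 d.
C = 0.01444·exp(−0.12·0.9793) = 0.01444·0.8891 = 0.01284 mg/L.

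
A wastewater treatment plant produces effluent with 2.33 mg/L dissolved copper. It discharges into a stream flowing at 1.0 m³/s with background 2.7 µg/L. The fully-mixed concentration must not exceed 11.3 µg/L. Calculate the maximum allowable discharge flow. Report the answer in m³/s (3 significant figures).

2.7 µg/L = 0.0027 mg/L.
11.3 µg/L = 0.0113 mg/L.
Mass balance at complete mixing: C_std·(Q_w + Q_r) = Q_w·C_e + Q_r·C_b.
Rearranging, Q_w = Q_r·(C_std − C_b)/(C_e − C_std) = 1.0·(0.0113 − 0.0027) / (2.33 − 0.0113) = 0.003709 m³/s.

0.00371 m³/s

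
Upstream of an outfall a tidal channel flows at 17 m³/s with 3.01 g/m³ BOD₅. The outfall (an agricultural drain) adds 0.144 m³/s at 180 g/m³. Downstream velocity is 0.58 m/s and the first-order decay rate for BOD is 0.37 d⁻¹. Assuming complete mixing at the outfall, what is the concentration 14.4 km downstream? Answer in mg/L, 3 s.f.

4.04 mg/L

After complete mixing, C₀ = (0.144·180 + 17·3.01) / 17.14 = 4.497 mg/L.
Travel time t = 1.44e+04 m / 0.58 m/s = 2.483e+04 s = 0.2874 d.
C = 4.497·exp(−0.37·0.2874) = 4.497·0.8991 = 4.043 mg/L.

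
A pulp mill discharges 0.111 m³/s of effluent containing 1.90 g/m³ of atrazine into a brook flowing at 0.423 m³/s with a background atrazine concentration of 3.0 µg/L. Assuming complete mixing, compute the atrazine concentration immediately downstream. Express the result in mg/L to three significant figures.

0.397 mg/L

3.0 µg/L = 0.003 mg/L.
Conservation of mass across the mixing zone: C = (0.111·1.9 + 0.423·0.003) / (0.111 + 0.423) = 0.2122/0.534 = 0.3973 mg/L.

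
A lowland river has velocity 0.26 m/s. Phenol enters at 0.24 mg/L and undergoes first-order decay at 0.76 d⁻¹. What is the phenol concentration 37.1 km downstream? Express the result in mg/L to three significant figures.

Travel time t = 37.1 km / 0.26 m/s = 3.71e+04/0.26 = 1.427e+05 s = 1.652 d.
First-order decay: C = 0.24·exp(−0.76·1.652) = 0.24·0.285 = 0.06841 mg/L.

0.0684 mg/L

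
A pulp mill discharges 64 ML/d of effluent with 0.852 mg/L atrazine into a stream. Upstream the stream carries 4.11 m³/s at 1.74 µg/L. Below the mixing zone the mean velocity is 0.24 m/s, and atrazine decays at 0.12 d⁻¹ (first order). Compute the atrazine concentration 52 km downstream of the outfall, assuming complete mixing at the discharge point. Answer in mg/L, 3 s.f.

64 ML/d = 0.7407 m³/s.
1.74 µg/L = 0.00174 mg/L.
After complete mixing, C₀ = (0.7407·0.852 + 4.11·0.00174) / 4.851 = 0.1316 mg/L.
Travel time t = 5.2e+04 m / 0.24 m/s = 2.167e+05 s = 2.508 d.
C = 0.1316·exp(−0.12·2.508) = 0.1316·0.7401 = 0.09739 mg/L.

0.0974 mg/L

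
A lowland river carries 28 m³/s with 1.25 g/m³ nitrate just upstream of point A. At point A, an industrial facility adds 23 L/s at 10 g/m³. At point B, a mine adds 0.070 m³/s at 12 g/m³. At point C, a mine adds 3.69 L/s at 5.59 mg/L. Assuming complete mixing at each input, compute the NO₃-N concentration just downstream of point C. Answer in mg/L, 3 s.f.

1.28 mg/L

23 L/s = 0.023 m³/s.
After input A: C = (28·1.25 + 0.023·10) / 28.02 = 1.257 mg/L.
After input B: C = (28.02·1.257 + 0.07·12) / 28.09 = 1.284 mg/L.
3.69 L/s = 0.00369 m³/s.
After input C: C = (28.09·1.284 + 0.00369·5.59) / 28.1 = 1.285 mg/L.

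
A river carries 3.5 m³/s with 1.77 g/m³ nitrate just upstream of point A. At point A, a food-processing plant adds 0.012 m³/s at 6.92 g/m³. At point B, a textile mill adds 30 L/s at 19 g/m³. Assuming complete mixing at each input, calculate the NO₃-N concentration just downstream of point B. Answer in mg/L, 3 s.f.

After input A: C = (3.5·1.77 + 0.012·6.92) / 3.512 = 1.788 mg/L.
30 L/s = 0.03 m³/s.
After input B: C = (3.512·1.788 + 0.03·19) / 3.542 = 1.933 mg/L.

1.93 mg/L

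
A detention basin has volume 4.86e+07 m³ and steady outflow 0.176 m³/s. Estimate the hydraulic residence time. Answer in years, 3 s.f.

8.75 yr

Q = 0.176 m³/s × 3.156e+07 s/yr = 5.554e+06 m³/yr.
Hydraulic residence time τ = V/Q = 4.86e+07/5.554e+06 = 8.75 yr.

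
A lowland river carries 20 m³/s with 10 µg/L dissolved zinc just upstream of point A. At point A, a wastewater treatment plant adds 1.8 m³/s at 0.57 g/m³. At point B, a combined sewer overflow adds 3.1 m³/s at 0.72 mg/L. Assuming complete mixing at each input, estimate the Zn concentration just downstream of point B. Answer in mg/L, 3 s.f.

10 µg/L = 0.01 mg/L.
After input A: C = (20·0.01 + 1.8·0.57) / 21.8 = 0.05624 mg/L.
After input B: C = (21.8·0.05624 + 3.1·0.72) / 24.9 = 0.1389 mg/L.

0.139 mg/L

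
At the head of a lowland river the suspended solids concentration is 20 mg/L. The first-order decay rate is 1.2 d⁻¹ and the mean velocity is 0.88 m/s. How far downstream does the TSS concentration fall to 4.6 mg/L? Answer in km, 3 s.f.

From C = C₀·e^(−kt), t = ln(C₀/C)/k = ln(20/4.6)/1.2 = 1.47/1.2 = 1.225 d.
Distance = v·t = 0.88 m/s × 1.058e+05 s = 9.312e+04 m = 93.12 km.

93.1 km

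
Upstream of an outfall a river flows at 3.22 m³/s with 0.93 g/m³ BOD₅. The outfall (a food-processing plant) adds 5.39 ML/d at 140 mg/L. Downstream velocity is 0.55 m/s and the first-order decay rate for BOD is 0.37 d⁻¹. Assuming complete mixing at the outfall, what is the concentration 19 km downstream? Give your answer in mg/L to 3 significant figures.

3.08 mg/L

5.39 ML/d = 0.06238 m³/s.
After complete mixing, C₀ = (0.06238·140 + 3.22·0.93) / 3.282 = 3.573 mg/L.
Travel time t = 1.9e+04 m / 0.55 m/s = 3.455e+04 s = 0.3998 d.
C = 3.573·exp(−0.37·0.3998) = 3.573·0.8625 = 3.082 mg/L.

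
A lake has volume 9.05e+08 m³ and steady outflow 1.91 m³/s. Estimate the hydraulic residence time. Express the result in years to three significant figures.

Q = 1.91 m³/s × 3.156e+07 s/yr = 6.028e+07 m³/yr.
Hydraulic residence time τ = V/Q = 9.05e+08/6.028e+07 = 15.01 yr.

15.0 yr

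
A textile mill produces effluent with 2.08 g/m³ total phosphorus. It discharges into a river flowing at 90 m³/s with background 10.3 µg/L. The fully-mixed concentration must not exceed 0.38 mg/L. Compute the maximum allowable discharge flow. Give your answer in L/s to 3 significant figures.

10.3 µg/L = 0.0103 mg/L.
Mass balance at complete mixing: C_std·(Q_w + Q_r) = Q_w·C_e + Q_r·C_b.
Rearranging, Q_w = Q_r·(C_std − C_b)/(C_e − C_std) = 90·(0.38 − 0.0103) / (2.08 − 0.38) = 19.57 m³/s.
= 1.957e+04 L/s.

19600 L/s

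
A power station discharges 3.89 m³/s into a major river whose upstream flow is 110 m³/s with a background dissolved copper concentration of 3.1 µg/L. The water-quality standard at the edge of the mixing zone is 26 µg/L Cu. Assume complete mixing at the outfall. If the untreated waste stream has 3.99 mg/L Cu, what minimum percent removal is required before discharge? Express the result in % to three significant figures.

83.1 %

3.1 µg/L = 0.0031 mg/L.
26 µg/L = 0.026 mg/L.
Mass balance: 0.026·113.9 = 3.89·Cₑ + 110·0.0031.
Cₑ = (2.961 − 0.341) / 3.89 = 0.6736 mg/L.
Required removal = 1 − 0.6736/3.99 = 83.12 %.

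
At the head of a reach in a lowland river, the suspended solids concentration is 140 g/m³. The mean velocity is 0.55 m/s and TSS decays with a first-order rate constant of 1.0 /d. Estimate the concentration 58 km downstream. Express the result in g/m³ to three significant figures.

41.3 g/m³

Travel time t = 58 km / 0.55 m/s = 5.8e+04/0.55 = 1.055e+05 s = 1.221 d.
First-order decay: C = 140·exp(−1.0·1.221) = 140·0.2951 = 41.31 g/m³.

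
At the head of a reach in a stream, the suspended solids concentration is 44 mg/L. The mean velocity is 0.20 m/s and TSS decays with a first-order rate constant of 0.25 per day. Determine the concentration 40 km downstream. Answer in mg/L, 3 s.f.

Travel time t = 40 km / 0.20 m/s = 4e+04/0.20 = 2e+05 s = 2.315 d.
First-order decay: C = 44·exp(−0.25·2.315) = 44·0.5606 = 24.67 mg/L.

24.7 mg/L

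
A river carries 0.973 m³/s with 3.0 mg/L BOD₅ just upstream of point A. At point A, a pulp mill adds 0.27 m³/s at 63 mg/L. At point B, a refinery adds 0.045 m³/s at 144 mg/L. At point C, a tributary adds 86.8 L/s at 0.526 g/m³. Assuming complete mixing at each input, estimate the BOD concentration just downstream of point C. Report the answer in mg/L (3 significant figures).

19.2 mg/L

After input A: C = (0.973·3 + 0.27·63) / 1.243 = 16.03 mg/L.
After input B: C = (1.243·16.03 + 0.045·144) / 1.288 = 20.5 mg/L.
86.8 L/s = 0.0868 m³/s.
After input C: C = (1.288·20.5 + 0.0868·0.526) / 1.375 = 19.24 mg/L.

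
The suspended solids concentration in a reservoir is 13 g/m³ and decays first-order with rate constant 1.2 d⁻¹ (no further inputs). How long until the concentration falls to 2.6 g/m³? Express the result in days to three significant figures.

1.34 d

t = ln(C₀/C)/k = ln(13/2.6)/1.2 = 1.609/1.2 = 1.341 d.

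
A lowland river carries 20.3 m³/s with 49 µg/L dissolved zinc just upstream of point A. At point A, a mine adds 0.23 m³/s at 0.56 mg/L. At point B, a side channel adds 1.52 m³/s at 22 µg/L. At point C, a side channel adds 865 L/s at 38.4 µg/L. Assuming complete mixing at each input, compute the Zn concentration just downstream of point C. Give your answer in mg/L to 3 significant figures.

0.0519 mg/L

49 µg/L = 0.049 mg/L.
After input A: C = (20.3·0.049 + 0.23·0.56) / 20.53 = 0.05472 mg/L.
22 µg/L = 0.022 mg/L.
After input B: C = (20.53·0.05472 + 1.52·0.022) / 22.05 = 0.05247 mg/L.
865 L/s = 0.865 m³/s.
38.4 µg/L = 0.0384 mg/L.
After input C: C = (22.05·0.05247 + 0.865·0.0384) / 22.91 = 0.05194 mg/L.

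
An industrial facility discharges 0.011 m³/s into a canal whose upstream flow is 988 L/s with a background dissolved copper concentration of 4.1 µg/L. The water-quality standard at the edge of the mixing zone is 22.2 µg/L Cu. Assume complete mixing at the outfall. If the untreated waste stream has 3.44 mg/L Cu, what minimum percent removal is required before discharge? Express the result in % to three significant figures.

988 L/s = 0.988 m³/s.
4.1 µg/L = 0.0041 mg/L.
22.2 µg/L = 0.0222 mg/L.
Mass balance: 0.0222·0.999 = 0.011·Cₑ + 0.988·0.0041.
Cₑ = (0.02218 − 0.004051) / 0.011 = 1.648 mg/L.
Required removal = 1 − 1.648/3.44 = 52.1 %.

52.1 %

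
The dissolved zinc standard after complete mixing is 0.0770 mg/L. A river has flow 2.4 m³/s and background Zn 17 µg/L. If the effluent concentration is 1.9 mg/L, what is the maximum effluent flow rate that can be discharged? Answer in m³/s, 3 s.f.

17 µg/L = 0.017 mg/L.
Mass balance at complete mixing: C_std·(Q_w + Q_r) = Q_w·C_e + Q_r·C_b.
Rearranging, Q_w = Q_r·(C_std − C_b)/(C_e − C_std) = 2.4·(0.077 − 0.017) / (1.9 − 0.077) = 0.07899 m³/s.

0.0790 m³/s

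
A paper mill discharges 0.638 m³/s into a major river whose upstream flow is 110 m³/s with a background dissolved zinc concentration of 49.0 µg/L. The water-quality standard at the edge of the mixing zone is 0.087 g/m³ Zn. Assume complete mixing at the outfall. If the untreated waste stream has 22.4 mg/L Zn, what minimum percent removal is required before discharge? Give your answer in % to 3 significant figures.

49.0 µg/L = 0.049 mg/L.
Mass balance: 0.087·110.6 = 0.638·Cₑ + 110·0.049.
Cₑ = (9.626 − 5.39) / 0.638 = 6.639 mg/L.
Required removal = 1 − 6.639/22.4 = 70.36 %.

70.4 %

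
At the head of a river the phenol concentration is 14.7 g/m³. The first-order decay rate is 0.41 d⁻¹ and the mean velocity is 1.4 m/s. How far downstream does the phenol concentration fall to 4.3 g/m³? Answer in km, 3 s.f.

363 km

From C = C₀·e^(−kt), t = ln(C₀/C)/k = ln(14.7/4.3)/0.41 = 1.229/0.41 = 2.998 d.
Distance = v·t = 1.4 m/s × 2.59e+05 s = 3.627e+05 m = 362.7 km.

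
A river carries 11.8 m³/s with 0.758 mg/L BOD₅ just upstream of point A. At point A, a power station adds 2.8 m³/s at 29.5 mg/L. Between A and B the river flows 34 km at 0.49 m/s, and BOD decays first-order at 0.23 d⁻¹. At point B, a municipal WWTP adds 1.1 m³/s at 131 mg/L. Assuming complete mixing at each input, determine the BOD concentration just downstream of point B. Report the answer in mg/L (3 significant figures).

After input A: C = (11.8·0.758 + 2.8·29.5) / 14.6 = 6.27 mg/L.
Over the 34 km reach to input B (t = 6.939e+04 s = 0.8031 d), decay gives C = 6.27·exp(−0.23·0.8031) = 5.213 mg/L.
After input B: C = (14.6·5.213 + 1.1·131) / 15.7 = 14.03 mg/L.

14.0 mg/L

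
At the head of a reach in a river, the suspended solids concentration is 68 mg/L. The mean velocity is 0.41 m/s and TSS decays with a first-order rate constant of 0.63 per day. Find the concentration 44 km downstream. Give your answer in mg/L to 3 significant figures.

31.1 mg/L

Travel time t = 44 km / 0.41 m/s = 4.4e+04/0.41 = 1.073e+05 s = 1.242 d.
First-order decay: C = 68·exp(−0.63·1.242) = 68·0.4573 = 31.09 mg/L.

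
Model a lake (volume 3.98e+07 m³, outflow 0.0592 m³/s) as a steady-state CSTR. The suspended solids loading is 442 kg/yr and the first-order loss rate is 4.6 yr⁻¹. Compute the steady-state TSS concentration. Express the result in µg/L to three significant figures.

Outflow Q = 0.0592 m³/s × 3.156e+07 s/yr = 1.868e+06 m³/yr.
Steady-state CSTR mass balance: W = Q·C + k·V·C, so C = W/(Q + kV).
Q + kV = 1.868e+06 + 4.6·3.98e+07 = 1.849e+08 m³/yr.
C = 442/1.849e+08 = 2.39e-06 kg/m³ = 0.00239 mg/L = 2.39 µg/L.

2.39 µg/L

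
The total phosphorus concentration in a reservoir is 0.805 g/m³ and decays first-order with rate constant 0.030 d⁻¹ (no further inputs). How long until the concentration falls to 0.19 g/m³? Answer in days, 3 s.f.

t = ln(C₀/C)/k = ln(0.805/0.19)/0.030 = 1.444/0.030 = 48.13 d.

48.1 d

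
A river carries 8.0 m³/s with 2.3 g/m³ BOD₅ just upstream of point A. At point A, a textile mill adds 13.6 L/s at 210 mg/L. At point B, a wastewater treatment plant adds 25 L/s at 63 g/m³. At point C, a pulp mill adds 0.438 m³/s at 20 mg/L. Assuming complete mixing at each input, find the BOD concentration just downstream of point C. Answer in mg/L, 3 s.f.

3.73 mg/L

13.6 L/s = 0.0136 m³/s.
After input A: C = (8·2.3 + 0.0136·210) / 8.014 = 2.652 mg/L.
25 L/s = 0.025 m³/s.
After input B: C = (8.014·2.652 + 0.025·63) / 8.039 = 2.84 mg/L.
After input C: C = (8.039·2.84 + 0.438·20) / 8.477 = 3.727 mg/L.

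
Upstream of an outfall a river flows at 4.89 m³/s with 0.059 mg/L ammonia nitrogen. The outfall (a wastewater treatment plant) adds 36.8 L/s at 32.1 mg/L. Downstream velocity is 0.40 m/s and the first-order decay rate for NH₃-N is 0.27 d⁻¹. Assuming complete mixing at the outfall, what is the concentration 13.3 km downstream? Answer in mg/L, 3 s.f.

0.269 mg/L

36.8 L/s = 0.0368 m³/s.
After complete mixing, C₀ = (0.0368·32.1 + 4.89·0.059) / 4.927 = 0.2983 mg/L.
Travel time t = 1.33e+04 m / 0.40 m/s = 3.325e+04 s = 0.3848 d.
C = 0.2983·exp(−0.27·0.3848) = 0.2983·0.9013 = 0.2689 mg/L.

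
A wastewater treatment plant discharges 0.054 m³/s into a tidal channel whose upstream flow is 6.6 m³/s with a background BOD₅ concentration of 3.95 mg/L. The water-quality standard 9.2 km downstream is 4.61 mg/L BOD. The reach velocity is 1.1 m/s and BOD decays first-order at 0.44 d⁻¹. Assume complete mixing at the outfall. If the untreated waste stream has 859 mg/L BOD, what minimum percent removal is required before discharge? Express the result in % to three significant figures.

Travel time to the compliance point: t = 9200/1.1 = 8364 s = 0.0968 d; decay factor exp(−0.44·0.0968) = 0.9583.
So the concentration just after mixing may be at most 4.61/0.9583 = 4.811 mg/L.
Mass balance: 4.811·6.654 = 0.054·Cₑ + 6.6·3.95.
Cₑ = (32.01 − 26.07) / 0.054 = 110 mg/L.
Required removal = 1 − 110/859 = 87.2 %.

87.2 %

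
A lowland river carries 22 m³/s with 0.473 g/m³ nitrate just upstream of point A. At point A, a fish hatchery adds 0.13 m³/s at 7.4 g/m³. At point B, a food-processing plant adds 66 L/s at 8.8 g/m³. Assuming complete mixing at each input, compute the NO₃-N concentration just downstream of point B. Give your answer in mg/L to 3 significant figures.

After input A: C = (22·0.473 + 0.13·7.4) / 22.13 = 0.5137 mg/L.
66 L/s = 0.066 m³/s.
After input B: C = (22.13·0.5137 + 0.066·8.8) / 22.2 = 0.5383 mg/L.

0.538 mg/L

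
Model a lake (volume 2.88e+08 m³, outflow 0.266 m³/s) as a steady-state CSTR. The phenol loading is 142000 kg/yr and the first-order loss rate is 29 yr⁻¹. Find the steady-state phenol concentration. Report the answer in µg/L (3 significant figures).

Outflow Q = 0.266 m³/s × 3.156e+07 s/yr = 8.394e+06 m³/yr.
Steady-state CSTR mass balance: W = Q·C + k·V·C, so C = W/(Q + kV).
Q + kV = 8.394e+06 + 29·2.88e+08 = 8.36e+09 m³/yr.
C = 142000/8.36e+09 = 1.698e-05 kg/m³ = 0.01698 mg/L = 16.98 µg/L.

17.0 µg/L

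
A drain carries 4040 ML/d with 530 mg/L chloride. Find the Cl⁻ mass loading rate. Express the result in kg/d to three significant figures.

4040 ML/d = 46.76 m³/s.
Mass flux = Q·C = 46.76 m³/s × 530 g/m³ = 2.478e+04 g/s.
= 2.478e+04 g/s × 86.4 = 2.141e+06 kg/d.

2.14e+06 kg/d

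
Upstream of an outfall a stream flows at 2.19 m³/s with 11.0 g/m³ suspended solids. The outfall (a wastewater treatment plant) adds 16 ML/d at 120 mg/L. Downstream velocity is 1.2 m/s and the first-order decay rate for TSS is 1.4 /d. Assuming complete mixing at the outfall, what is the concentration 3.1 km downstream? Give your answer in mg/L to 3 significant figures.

18.7 mg/L

16 ML/d = 0.1852 m³/s.
After complete mixing, C₀ = (0.1852·120 + 2.19·11) / 2.375 = 19.5 mg/L.
Travel time t = 3100 m / 1.2 m/s = 2583 s = 0.0299 d.
C = 19.5·exp(−1.4·0.0299) = 19.5·0.959 = 18.7 mg/L.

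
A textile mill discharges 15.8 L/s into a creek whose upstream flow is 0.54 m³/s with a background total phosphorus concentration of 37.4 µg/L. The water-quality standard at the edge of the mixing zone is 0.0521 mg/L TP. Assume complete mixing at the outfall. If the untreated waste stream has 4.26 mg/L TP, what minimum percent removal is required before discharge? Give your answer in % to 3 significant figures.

87.0 %

15.8 L/s = 0.0158 m³/s.
37.4 µg/L = 0.0374 mg/L.
Mass balance: 0.0521·0.5558 = 0.0158·Cₑ + 0.54·0.0374.
Cₑ = (0.02896 − 0.0202) / 0.0158 = 0.5545 mg/L.
Required removal = 1 − 0.5545/4.26 = 86.98 %.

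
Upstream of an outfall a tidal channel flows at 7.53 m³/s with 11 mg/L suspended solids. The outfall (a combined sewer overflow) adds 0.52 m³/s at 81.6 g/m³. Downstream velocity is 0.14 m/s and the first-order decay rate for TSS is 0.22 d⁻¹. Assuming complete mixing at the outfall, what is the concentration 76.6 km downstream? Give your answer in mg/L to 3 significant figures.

After complete mixing, C₀ = (0.52·81.6 + 7.53·11) / 8.05 = 15.56 mg/L.
Travel time t = 7.66e+04 m / 0.14 m/s = 5.471e+05 s = 6.333 d.
C = 15.56·exp(−0.22·6.333) = 15.56·0.2483 = 3.863 mg/L.

3.86 mg/L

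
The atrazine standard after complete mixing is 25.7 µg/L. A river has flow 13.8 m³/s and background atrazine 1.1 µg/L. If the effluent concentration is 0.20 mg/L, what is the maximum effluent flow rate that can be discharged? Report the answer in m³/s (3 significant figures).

1.1 µg/L = 0.0011 mg/L.
25.7 µg/L = 0.0257 mg/L.
Mass balance at complete mixing: C_std·(Q_w + Q_r) = Q_w·C_e + Q_r·C_b.
Rearranging, Q_w = Q_r·(C_std − C_b)/(C_e − C_std) = 13.8·(0.0257 − 0.0011) / (0.2 − 0.0257) = 1.948 m³/s.

1.95 m³/s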